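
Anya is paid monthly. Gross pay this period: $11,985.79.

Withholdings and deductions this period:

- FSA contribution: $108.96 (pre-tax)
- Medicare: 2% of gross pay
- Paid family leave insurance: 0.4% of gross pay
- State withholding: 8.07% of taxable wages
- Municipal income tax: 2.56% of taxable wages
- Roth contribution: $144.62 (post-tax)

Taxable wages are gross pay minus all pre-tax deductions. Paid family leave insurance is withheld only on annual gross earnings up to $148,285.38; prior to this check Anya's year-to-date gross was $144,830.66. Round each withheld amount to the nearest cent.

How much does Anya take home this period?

$10,216.16

FSA contribution: $108.96
Taxable wages = $11,985.79 − $108.96 = $11,876.83
State withholding: $11,876.83 × 0.0807 = $958.46
Municipal income tax: $11,876.83 × 0.0256 = $304.05
Medicare: $11,985.79 × 0.02 = $239.72
Paid family leave insurance: only $148,285.38 − $144,830.66 = $3,454.72 of this check is subject → $3,454.72 × 0.004 = $13.82
Roth contribution: $144.62
Total deductions = $108.96 + $958.46 + $304.05 + $239.72 + $13.82 + $144.62 = $1,769.63
Net pay = $11,985.79 − $1,769.63 = $10,216.16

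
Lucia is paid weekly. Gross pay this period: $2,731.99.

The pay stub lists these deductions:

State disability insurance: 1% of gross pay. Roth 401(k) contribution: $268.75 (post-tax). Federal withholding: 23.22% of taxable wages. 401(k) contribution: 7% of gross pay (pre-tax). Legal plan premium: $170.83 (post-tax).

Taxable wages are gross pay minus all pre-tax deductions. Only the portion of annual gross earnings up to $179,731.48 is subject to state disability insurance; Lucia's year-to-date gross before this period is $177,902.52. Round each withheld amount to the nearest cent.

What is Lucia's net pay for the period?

$1,492.92

401(k) contribution: $2,731.99 × 0.07 = $191.24
Taxable wages = $2,731.99 − $191.24 = $2,540.75
Federal withholding: $2,540.75 × 0.2322 = $589.96
State disability insurance: only $179,731.48 − $177,902.52 = $1,828.96 of this check is subject → $1,828.96 × 0.01 = $18.29
Legal plan premium: $170.83
Roth 401(k) contribution: $268.75
Total deductions = $191.24 + $589.96 + $18.29 + $170.83 + $268.75 = $1,239.07
Net pay = $2,731.99 − $1,239.07 = $1,492.92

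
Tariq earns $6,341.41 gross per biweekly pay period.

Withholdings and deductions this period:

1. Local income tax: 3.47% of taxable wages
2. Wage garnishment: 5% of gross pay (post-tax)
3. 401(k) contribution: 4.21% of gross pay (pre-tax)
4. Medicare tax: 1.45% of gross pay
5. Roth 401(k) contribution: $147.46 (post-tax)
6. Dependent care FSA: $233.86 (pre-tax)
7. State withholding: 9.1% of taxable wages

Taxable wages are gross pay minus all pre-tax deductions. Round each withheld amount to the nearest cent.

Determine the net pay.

Dependent care FSA: $233.86
401(k) contribution: $6,341.41 × 0.0421 = $266.97
Pre-tax total = $233.86 + $266.97 = $500.83
Taxable wages = $6,341.41 − $500.83 = $5,840.58
State withholding: $5,840.58 × 0.091 = $531.49
Local income tax: $5,840.58 × 0.0347 = $202.67
Medicare tax: $6,341.41 × 0.0145 = $91.95
Wage garnishment: $6,341.41 × 0.05 = $317.07
Roth 401(k) contribution: $147.46
Total deductions = $233.86 + $266.97 + $531.49 + $202.67 + $91.95 + $317.07 + $147.46 = $1,791.47
Net pay = $6,341.41 − $1,791.47 = $4,549.94

$4,549.94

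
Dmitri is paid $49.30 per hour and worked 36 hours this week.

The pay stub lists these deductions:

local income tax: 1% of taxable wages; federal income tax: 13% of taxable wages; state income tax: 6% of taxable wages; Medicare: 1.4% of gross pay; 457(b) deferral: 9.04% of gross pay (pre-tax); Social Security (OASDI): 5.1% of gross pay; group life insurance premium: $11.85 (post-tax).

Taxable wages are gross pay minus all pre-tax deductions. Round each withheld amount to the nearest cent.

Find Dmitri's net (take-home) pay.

$1,164.28

Gross pay: 36 × $49.30 = $1,774.80
457(b) deferral: $1,774.80 × 0.0904 = $160.44
Taxable wages = $1,774.80 − $160.44 = $1,614.36
Local income tax: $1,614.36 × 0.01 = $16.14
Federal income tax: $1,614.36 × 0.13 = $209.87
State income tax: $1,614.36 × 0.06 = $96.86
Medicare: $1,774.80 × 0.014 = $24.85
Social Security (OASDI): $1,774.80 × 0.051 = $90.51
Group life insurance premium: $11.85
Total deductions = $160.44 + $16.14 + $209.87 + $96.86 + $24.85 + $90.51 + $11.85 = $610.52
Net pay = $1,774.80 − $610.52 = $1,164.28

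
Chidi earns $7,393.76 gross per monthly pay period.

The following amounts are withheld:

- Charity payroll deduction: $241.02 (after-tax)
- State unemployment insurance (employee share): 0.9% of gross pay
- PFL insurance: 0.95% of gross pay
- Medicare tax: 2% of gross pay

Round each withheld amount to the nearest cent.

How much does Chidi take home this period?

PFL insurance: $7,393.76 × 0.0095 = $70.24
Medicare tax: $7,393.76 × 0.02 = $147.88
State unemployment insurance (employee share): $7,393.76 × 0.009 = $66.54
Charity payroll deduction: $241.02
Total deductions = $70.24 + $147.88 + $66.54 + $241.02 = $525.68
Net pay = $7,393.76 − $525.68 = $6,868.08

$6,868.08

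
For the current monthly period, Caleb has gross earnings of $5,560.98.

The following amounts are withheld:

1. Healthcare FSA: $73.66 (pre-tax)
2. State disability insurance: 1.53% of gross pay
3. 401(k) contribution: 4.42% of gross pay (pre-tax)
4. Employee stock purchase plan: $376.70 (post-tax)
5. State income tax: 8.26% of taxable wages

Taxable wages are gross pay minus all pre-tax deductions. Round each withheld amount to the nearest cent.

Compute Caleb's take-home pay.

401(k) contribution: $5,560.98 × 0.0442 = $245.80
Healthcare FSA: $73.66
Pre-tax total = $245.80 + $73.66 = $319.46
Taxable wages = $5,560.98 − $319.46 = $5,241.52
State income tax: $5,241.52 × 0.0826 = $432.95
State disability insurance: $5,560.98 × 0.0153 = $85.08
Employee stock purchase plan: $376.70
Total deductions = $245.80 + $73.66 + $432.95 + $85.08 + $376.70 = $1,214.19
Net pay = $5,560.98 − $1,214.19 = $4,346.79

$4,346.79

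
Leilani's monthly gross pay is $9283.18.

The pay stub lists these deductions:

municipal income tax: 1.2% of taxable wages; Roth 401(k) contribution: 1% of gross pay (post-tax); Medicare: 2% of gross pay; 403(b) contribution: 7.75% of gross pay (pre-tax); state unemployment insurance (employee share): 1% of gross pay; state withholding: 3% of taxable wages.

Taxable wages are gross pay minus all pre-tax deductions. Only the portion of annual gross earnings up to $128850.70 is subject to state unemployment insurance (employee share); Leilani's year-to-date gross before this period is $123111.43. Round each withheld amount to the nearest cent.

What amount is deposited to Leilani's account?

403(b) contribution: $9283.18 × 0.0775 = $719.45
Taxable wages = $9283.18 − $719.45 = $8563.73
Municipal income tax: $8563.73 × 0.012 = $102.76
State withholding: $8563.73 × 0.03 = $256.91
State unemployment insurance (employee share): only $128850.70 − $123111.43 = $5739.27 of this check is subject → $5739.27 × 0.01 = $57.39
Medicare: $9283.18 × 0.02 = $185.66
Roth 401(k) contribution: $9283.18 × 0.01 = $92.83
Total deductions = $719.45 + $102.76 + $256.91 + $57.39 + $185.66 + $92.83 = $1415.00
Net pay = $9283.18 − $1415.00 = $7868.18

$7868.18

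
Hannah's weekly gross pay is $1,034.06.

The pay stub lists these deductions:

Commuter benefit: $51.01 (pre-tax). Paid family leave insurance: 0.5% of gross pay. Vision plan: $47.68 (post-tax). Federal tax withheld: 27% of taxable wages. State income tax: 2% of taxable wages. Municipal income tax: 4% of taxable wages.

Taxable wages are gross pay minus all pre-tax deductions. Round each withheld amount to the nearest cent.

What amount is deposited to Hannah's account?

$605.80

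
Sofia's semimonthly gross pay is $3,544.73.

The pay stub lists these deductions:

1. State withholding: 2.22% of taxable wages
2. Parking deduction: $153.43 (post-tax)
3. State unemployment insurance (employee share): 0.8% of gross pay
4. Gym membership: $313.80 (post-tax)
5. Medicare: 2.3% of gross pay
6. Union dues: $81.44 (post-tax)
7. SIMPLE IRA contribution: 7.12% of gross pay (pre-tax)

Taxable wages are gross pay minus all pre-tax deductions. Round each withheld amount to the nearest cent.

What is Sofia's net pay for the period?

SIMPLE IRA contribution: $3,544.73 × 0.0712 = $252.38
Taxable wages = $3,544.73 − $252.38 = $3,292.35
State withholding: $3,292.35 × 0.0222 = $73.09
State unemployment insurance (employee share): $3,544.73 × 0.008 = $28.36
Medicare: $3,544.73 × 0.023 = $81.53
Union dues: $81.44
Gym membership: $313.80
Parking deduction: $153.43
Total deductions = $252.38 + $73.09 + $28.36 + $81.53 + $81.44 + $313.80 + $153.43 = $984.03
Net pay = $3,544.73 − $984.03 = $2,560.70

$2,560.70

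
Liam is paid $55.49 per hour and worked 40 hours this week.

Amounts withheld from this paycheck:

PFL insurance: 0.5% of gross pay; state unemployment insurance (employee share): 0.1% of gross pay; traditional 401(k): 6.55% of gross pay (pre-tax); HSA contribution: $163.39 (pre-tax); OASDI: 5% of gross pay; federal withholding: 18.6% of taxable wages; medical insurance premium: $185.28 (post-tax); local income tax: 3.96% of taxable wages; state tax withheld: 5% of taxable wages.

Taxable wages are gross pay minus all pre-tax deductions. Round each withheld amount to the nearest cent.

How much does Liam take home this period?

$1074.63

Gross pay: 40 × $55.49 = $2219.60
Traditional 401(k): $2219.60 × 0.0655 = $145.38
HSA contribution: $163.39
Pre-tax total = $145.38 + $163.39 = $308.77
Taxable wages = $2219.60 − $308.77 = $1910.83
Federal withholding: $1910.83 × 0.186 = $355.41
State tax withheld: $1910.83 × 0.05 = $95.54
Local income tax: $1910.83 × 0.0396 = $75.67
PFL insurance: $2219.60 × 0.005 = $11.10
OASDI: $2219.60 × 0.05 = $110.98
State unemployment insurance (employee share): $2219.60 × 0.001 = $2.22
Medical insurance premium: $185.28
Total deductions = $145.38 + $163.39 + $355.41 + $95.54 + $75.67 + $11.10 + $110.98 + $2.22 + $185.28 = $1144.97
Net pay = $2219.60 − $1144.97 = $1074.63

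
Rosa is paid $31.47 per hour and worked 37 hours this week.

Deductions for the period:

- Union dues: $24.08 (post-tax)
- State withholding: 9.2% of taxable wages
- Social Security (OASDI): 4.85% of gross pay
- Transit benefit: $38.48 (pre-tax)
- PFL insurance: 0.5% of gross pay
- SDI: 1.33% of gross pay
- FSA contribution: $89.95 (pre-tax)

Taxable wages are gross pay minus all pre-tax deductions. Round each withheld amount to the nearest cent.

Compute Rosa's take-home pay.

$838.79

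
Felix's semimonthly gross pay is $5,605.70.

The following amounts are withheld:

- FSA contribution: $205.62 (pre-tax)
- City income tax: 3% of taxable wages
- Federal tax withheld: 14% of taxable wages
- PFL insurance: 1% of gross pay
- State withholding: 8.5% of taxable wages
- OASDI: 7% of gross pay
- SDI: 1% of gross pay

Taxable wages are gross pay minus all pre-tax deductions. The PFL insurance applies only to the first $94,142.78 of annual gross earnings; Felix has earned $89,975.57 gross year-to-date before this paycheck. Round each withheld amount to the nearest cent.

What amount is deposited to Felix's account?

$3,532.93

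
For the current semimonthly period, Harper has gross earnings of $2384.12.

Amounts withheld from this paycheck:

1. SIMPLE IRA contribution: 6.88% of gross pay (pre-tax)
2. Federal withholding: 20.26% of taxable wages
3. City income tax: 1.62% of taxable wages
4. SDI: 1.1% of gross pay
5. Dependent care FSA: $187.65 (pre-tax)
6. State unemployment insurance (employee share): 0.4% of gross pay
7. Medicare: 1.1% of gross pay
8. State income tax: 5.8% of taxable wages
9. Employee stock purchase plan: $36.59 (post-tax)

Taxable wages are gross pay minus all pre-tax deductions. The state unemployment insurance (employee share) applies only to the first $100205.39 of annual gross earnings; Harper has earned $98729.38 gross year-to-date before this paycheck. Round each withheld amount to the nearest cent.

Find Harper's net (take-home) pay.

SIMPLE IRA contribution: $2384.12 × 0.0688 = $164.03
Dependent care FSA: $187.65
Pre-tax total = $164.03 + $187.65 = $351.68
Taxable wages = $2384.12 − $351.68 = $2032.44
State income tax: $2032.44 × 0.058 = $117.88
City income tax: $2032.44 × 0.0162 = $32.93
Federal withholding: $2032.44 × 0.2026 = $411.77
Medicare: $2384.12 × 0.011 = $26.23
SDI: $2384.12 × 0.011 = $26.23
State unemployment insurance (employee share): only $100205.39 − $98729.38 = $1476.01 of this check is subject → $1476.01 × 0.004 = $5.90
Employee stock purchase plan: $36.59
Total deductions = $164.03 + $187.65 + $117.88 + $32.93 + $411.77 + $26.23 + $26.23 + $5.90 + $36.59 = $1009.21
Net pay = $2384.12 − $1009.21 = $1374.91

$1374.91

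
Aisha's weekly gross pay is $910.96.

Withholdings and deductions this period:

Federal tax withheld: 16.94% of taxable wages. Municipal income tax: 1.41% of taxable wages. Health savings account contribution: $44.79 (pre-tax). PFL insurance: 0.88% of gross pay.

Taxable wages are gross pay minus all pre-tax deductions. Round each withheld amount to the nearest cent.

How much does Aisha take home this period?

$699.21

Health savings account contribution: $44.79
Taxable wages = $910.96 − $44.79 = $866.17
Municipal income tax: $866.17 × 0.0141 = $12.21
Federal tax withheld: $866.17 × 0.1694 = $146.73
PFL insurance: $910.96 × 0.0088 = $8.02
Total deductions = $44.79 + $12.21 + $146.73 + $8.02 = $211.75
Net pay = $910.96 − $211.75 = $699.21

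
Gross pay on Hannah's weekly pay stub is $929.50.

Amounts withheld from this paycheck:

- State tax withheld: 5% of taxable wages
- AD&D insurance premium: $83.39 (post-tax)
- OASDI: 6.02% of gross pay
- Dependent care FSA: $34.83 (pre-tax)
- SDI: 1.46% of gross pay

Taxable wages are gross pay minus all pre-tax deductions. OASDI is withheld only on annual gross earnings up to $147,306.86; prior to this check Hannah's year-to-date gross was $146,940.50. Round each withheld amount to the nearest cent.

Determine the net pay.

Dependent care FSA: $34.83
Taxable wages = $929.50 − $34.83 = $894.67
State tax withheld: $894.67 × 0.05 = $44.73
OASDI: only $147,306.86 − $146,940.50 = $366.36 of this check is subject → $366.36 × 0.0602 = $22.05
SDI: $929.50 × 0.0146 = $13.57
AD&D insurance premium: $83.39
Total deductions = $34.83 + $44.73 + $22.05 + $13.57 + $83.39 = $198.57
Net pay = $929.50 − $198.57 = $730.93

$730.93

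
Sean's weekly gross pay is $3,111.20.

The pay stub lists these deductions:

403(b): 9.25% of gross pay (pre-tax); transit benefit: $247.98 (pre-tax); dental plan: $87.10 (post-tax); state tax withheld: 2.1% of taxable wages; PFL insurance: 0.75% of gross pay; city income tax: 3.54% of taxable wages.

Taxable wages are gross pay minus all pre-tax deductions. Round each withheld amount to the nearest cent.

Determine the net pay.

$2,319.75

Transit benefit: $247.98
403(b): $3,111.20 × 0.0925 = $287.79
Pre-tax total = $247.98 + $287.79 = $535.77
Taxable wages = $3,111.20 − $535.77 = $2,575.43
State tax withheld: $2,575.43 × 0.021 = $54.08
City income tax: $2,575.43 × 0.0354 = $91.17
PFL insurance: $3,111.20 × 0.0075 = $23.33
Dental plan: $87.10
Total deductions = $247.98 + $287.79 + $54.08 + $91.17 + $23.33 + $87.10 = $791.45
Net pay = $3,111.20 − $791.45 = $2,319.75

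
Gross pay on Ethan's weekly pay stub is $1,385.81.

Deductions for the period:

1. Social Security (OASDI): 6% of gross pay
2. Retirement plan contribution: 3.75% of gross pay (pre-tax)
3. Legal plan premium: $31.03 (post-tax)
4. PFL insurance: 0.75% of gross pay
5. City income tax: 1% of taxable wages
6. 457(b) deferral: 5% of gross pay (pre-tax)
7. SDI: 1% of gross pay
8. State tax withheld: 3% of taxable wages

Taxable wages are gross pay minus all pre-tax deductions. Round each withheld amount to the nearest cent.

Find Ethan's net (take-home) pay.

457(b) deferral: $1,385.81 × 0.05 = $69.29
Retirement plan contribution: $1,385.81 × 0.0375 = $51.97
Pre-tax total = $69.29 + $51.97 = $121.26
Taxable wages = $1,385.81 − $121.26 = $1,264.55
City income tax: $1,264.55 × 0.01 = $12.65
State tax withheld: $1,264.55 × 0.03 = $37.94
SDI: $1,385.81 × 0.01 = $13.86
PFL insurance: $1,385.81 × 0.0075 = $10.39
Social Security (OASDI): $1,385.81 × 0.06 = $83.15
Legal plan premium: $31.03
Total deductions = $69.29 + $51.97 + $12.65 + $37.94 + $13.86 + $10.39 + $83.15 + $31.03 = $310.28
Net pay = $1,385.81 − $310.28 = $1,075.53

$1,075.53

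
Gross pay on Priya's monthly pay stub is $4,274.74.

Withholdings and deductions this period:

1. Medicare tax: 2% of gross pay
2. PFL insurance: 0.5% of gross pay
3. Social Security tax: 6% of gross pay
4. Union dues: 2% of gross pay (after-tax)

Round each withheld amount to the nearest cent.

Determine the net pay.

$3,825.91

PFL insurance: $4,274.74 × 0.005 = $21.37
Social Security tax: $4,274.74 × 0.06 = $256.48
Medicare tax: $4,274.74 × 0.02 = $85.49
Union dues: $4,274.74 × 0.02 = $85.49
Total deductions = $21.37 + $256.48 + $85.49 + $85.49 = $448.83
Net pay = $4,274.74 − $448.83 = $3,825.91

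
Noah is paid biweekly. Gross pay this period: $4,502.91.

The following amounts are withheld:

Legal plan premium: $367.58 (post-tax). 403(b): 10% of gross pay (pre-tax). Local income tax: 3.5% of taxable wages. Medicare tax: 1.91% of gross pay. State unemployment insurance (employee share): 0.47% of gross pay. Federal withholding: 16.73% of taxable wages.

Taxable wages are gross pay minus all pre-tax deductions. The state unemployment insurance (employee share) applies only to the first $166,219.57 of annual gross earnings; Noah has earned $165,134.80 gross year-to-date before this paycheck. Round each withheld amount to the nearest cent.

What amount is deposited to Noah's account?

$2,774.09

403(b): $4,502.91 × 0.1 = $450.29
Taxable wages = $4,502.91 − $450.29 = $4,052.62
Local income tax: $4,052.62 × 0.035 = $141.84
Federal withholding: $4,052.62 × 0.1673 = $678.00
Medicare tax: $4,502.91 × 0.0191 = $86.01
State unemployment insurance (employee share): only $166,219.57 − $165,134.80 = $1,084.77 of this check is subject → $1,084.77 × 0.0047 = $5.10
Legal plan premium: $367.58
Total deductions = $450.29 + $141.84 + $678.00 + $86.01 + $5.10 + $367.58 = $1,728.82
Net pay = $4,502.91 − $1,728.82 = $2,774.09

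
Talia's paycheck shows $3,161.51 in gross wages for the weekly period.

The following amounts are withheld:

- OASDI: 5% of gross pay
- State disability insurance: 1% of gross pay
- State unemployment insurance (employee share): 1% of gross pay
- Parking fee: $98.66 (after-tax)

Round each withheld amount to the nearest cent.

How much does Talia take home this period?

$2,841.53

State disability insurance: $3,161.51 × 0.01 = $31.62
OASDI: $3,161.51 × 0.05 = $158.08
State unemployment insurance (employee share): $3,161.51 × 0.01 = $31.62
Parking fee: $98.66
Total deductions = $31.62 + $158.08 + $31.62 + $98.66 = $319.98
Net pay = $3,161.51 − $319.98 = $2,841.53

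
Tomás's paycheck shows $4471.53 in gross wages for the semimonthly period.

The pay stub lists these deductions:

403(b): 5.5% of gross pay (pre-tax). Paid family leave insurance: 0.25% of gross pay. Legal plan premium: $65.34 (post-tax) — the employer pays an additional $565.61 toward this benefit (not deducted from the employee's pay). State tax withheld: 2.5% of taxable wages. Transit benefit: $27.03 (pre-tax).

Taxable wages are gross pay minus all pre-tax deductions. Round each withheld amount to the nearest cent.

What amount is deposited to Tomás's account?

$4017.09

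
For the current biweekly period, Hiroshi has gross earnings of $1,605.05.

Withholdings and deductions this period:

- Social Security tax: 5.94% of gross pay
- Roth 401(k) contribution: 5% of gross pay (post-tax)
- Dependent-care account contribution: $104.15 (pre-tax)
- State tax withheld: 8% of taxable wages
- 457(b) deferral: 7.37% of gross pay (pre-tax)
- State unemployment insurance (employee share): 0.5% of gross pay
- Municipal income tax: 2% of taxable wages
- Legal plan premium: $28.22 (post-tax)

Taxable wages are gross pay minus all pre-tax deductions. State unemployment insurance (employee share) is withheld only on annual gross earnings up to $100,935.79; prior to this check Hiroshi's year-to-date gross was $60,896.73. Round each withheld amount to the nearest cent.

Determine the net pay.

$1,032.51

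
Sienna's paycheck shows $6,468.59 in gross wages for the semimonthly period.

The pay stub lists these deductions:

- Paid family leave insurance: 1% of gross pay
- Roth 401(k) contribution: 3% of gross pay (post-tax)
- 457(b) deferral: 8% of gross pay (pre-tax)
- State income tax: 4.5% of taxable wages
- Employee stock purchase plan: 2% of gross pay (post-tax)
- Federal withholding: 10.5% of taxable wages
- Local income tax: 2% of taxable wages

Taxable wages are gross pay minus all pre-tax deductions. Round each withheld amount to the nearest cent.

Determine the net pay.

457(b) deferral: $6,468.59 × 0.08 = $517.49
Taxable wages = $6,468.59 − $517.49 = $5,951.10
Federal withholding: $5,951.10 × 0.105 = $624.87
State income tax: $5,951.10 × 0.045 = $267.80
Local income tax: $5,951.10 × 0.02 = $119.02
Paid family leave insurance: $6,468.59 × 0.01 = $64.69
Roth 401(k) contribution: $6,468.59 × 0.03 = $194.06
Employee stock purchase plan: $6,468.59 × 0.02 = $129.37
Total deductions = $517.49 + $624.87 + $267.80 + $119.02 + $64.69 + $194.06 + $129.37 = $1,917.30
Net pay = $6,468.59 − $1,917.30 = $4,551.29

$4,551.29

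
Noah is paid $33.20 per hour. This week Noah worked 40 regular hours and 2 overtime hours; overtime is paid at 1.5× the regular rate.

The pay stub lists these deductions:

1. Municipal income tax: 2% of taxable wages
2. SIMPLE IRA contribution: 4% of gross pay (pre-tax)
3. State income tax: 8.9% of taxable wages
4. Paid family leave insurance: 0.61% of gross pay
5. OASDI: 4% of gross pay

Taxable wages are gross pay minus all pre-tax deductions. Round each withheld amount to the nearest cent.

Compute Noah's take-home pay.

$1,155.31

Regular pay: 40 × $33.20 = $1,328.00
Overtime pay: 2 × $33.20 × 1.5 = $99.60
Gross pay = $1,328.00 + $99.60 = $1,427.60
SIMPLE IRA contribution: $1,427.60 × 0.04 = $57.10
Taxable wages = $1,427.60 − $57.10 = $1,370.50
Municipal income tax: $1,370.50 × 0.02 = $27.41
State income tax: $1,370.50 × 0.089 = $121.97
OASDI: $1,427.60 × 0.04 = $57.10
Paid family leave insurance: $1,427.60 × 0.0061 = $8.71
Total deductions = $57.10 + $27.41 + $121.97 + $57.10 + $8.71 = $272.29
Net pay = $1,427.60 − $272.29 = $1,155.31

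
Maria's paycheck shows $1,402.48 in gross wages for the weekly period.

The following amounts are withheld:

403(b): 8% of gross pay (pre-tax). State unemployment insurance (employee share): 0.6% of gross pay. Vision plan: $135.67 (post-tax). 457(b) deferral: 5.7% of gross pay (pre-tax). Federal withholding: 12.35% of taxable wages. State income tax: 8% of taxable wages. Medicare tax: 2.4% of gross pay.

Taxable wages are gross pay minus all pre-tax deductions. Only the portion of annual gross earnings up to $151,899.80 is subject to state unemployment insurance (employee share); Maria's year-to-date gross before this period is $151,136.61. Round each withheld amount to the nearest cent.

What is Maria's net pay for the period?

403(b): $1,402.48 × 0.08 = $112.20
457(b) deferral: $1,402.48 × 0.057 = $79.94
Pre-tax total = $112.20 + $79.94 = $192.14
Taxable wages = $1,402.48 − $192.14 = $1,210.34
Federal withholding: $1,210.34 × 0.1235 = $149.48
State income tax: $1,210.34 × 0.08 = $96.83
Medicare tax: $1,402.48 × 0.024 = $33.66
State unemployment insurance (employee share): only $151,899.80 − $151,136.61 = $763.19 of this check is subject → $763.19 × 0.006 = $4.58
Vision plan: $135.67
Total deductions = $112.20 + $79.94 + $149.48 + $96.83 + $33.66 + $4.58 + $135.67 = $612.36
Net pay = $1,402.48 − $612.36 = $790.12

$790.12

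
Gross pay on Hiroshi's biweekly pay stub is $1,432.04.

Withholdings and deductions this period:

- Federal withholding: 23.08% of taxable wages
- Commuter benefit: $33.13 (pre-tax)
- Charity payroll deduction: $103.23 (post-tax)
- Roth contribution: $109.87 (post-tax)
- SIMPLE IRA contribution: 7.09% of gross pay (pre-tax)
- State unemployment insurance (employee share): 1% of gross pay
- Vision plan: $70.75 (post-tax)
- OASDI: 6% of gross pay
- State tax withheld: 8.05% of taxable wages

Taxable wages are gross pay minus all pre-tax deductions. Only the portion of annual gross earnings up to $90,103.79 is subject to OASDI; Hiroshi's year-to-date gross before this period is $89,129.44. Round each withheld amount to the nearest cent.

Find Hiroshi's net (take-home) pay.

SIMPLE IRA contribution: $1,432.04 × 0.0709 = $101.53
Commuter benefit: $33.13
Pre-tax total = $101.53 + $33.13 = $134.66
Taxable wages = $1,432.04 − $134.66 = $1,297.38
Federal withholding: $1,297.38 × 0.2308 = $299.44
State tax withheld: $1,297.38 × 0.0805 = $104.44
State unemployment insurance (employee share): $1,432.04 × 0.01 = $14.32
OASDI: only $90,103.79 − $89,129.44 = $974.35 of this check is subject → $974.35 × 0.06 = $58.46
Charity payroll deduction: $103.23
Roth contribution: $109.87
Vision plan: $70.75
Total deductions = $101.53 + $33.13 + $299.44 + $104.44 + $14.32 + $58.46 + $103.23 + $109.87 + $70.75 = $895.17
Net pay = $1,432.04 − $895.17 = $536.87

$536.87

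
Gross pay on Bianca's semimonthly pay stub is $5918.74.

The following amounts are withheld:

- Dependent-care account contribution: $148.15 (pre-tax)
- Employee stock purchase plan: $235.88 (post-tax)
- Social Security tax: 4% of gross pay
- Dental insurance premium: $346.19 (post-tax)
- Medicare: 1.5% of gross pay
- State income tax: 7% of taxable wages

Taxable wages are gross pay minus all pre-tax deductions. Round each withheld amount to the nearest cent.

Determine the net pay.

$4459.05

Dependent-care account contribution: $148.15
Taxable wages = $5918.74 − $148.15 = $5770.59
State income tax: $5770.59 × 0.07 = $403.94
Medicare: $5918.74 × 0.015 = $88.78
Social Security tax: $5918.74 × 0.04 = $236.75
Employee stock purchase plan: $235.88
Dental insurance premium: $346.19
Total deductions = $148.15 + $403.94 + $88.78 + $236.75 + $235.88 + $346.19 = $1459.69
Net pay = $5918.74 − $1459.69 = $4459.05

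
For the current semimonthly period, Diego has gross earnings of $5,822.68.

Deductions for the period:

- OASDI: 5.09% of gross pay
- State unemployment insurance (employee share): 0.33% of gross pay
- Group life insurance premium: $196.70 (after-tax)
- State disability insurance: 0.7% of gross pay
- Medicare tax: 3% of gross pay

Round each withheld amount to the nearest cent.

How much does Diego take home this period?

OASDI: $5,822.68 × 0.0509 = $296.37
Medicare tax: $5,822.68 × 0.03 = $174.68
State disability insurance: $5,822.68 × 0.007 = $40.76
State unemployment insurance (employee share): $5,822.68 × 0.0033 = $19.21
Group life insurance premium: $196.70
Total deductions = $296.37 + $174.68 + $40.76 + $19.21 + $196.70 = $727.72
Net pay = $5,822.68 − $727.72 = $5,094.96

$5,094.96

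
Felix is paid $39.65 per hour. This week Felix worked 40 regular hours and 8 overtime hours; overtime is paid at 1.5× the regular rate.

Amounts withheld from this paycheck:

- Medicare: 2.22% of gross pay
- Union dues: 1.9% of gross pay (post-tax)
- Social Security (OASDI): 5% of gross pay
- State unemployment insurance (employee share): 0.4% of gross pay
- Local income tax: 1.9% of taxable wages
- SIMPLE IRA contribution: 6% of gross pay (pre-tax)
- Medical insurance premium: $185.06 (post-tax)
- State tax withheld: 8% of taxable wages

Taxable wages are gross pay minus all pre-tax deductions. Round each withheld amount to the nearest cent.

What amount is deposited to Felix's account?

$1,364.88

Regular pay: 40 × $39.65 = $1,586.00
Overtime pay: 8 × $39.65 × 1.5 = $475.80
Gross pay = $1,586.00 + $475.80 = $2,061.80
SIMPLE IRA contribution: $2,061.80 × 0.06 = $123.71
Taxable wages = $2,061.80 − $123.71 = $1,938.09
State tax withheld: $1,938.09 × 0.08 = $155.05
Local income tax: $1,938.09 × 0.019 = $36.82
Social Security (OASDI): $2,061.80 × 0.05 = $103.09
Medicare: $2,061.80 × 0.0222 = $45.77
State unemployment insurance (employee share): $2,061.80 × 0.004 = $8.25
Medical insurance premium: $185.06
Union dues: $2,061.80 × 0.019 = $39.17
Total deductions = $123.71 + $155.05 + $36.82 + $103.09 + $45.77 + $8.25 + $185.06 + $39.17 = $696.92
Net pay = $2,061.80 − $696.92 = $1,364.88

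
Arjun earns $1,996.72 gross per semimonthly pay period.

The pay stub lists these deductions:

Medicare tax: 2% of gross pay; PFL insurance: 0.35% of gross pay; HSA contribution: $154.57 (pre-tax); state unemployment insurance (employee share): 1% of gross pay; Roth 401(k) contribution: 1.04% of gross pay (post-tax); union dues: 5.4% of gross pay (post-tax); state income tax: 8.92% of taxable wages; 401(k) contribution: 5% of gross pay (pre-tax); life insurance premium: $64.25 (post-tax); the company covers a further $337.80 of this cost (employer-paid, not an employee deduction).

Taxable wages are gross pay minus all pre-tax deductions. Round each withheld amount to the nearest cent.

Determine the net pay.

401(k) contribution: $1,996.72 × 0.05 = $99.84
HSA contribution: $154.57
Pre-tax total = $99.84 + $154.57 = $254.41
Taxable wages = $1,996.72 − $254.41 = $1,742.31
State income tax: $1,742.31 × 0.0892 = $155.41
Medicare tax: $1,996.72 × 0.02 = $39.93
State unemployment insurance (employee share): $1,996.72 × 0.01 = $19.97
PFL insurance: $1,996.72 × 0.0035 = $6.99
Roth 401(k) contribution: $1,996.72 × 0.0104 = $20.77
Union dues: $1,996.72 × 0.054 = $107.82
Life insurance premium: $64.25
(Employer's $337.80 toward life insurance premium is not withheld from the employee.)
Total deductions = $99.84 + $154.57 + $155.41 + $39.93 + $19.97 + $6.99 + $20.77 + $107.82 + $64.25 = $669.55
Net pay = $1,996.72 − $669.55 = $1,327.17

$1,327.17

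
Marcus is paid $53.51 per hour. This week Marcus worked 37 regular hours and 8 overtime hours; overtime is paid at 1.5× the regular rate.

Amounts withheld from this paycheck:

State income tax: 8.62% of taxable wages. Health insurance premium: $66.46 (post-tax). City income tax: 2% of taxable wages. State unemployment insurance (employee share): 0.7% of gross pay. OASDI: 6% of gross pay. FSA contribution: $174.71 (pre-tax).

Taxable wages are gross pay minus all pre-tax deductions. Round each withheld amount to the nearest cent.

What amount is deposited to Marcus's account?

$1,945.24

Regular pay: 37 × $53.51 = $1,979.87
Overtime pay: 8 × $53.51 × 1.5 = $642.12
Gross pay = $1,979.87 + $642.12 = $2,621.99
FSA contribution: $174.71
Taxable wages = $2,621.99 − $174.71 = $2,447.28
City income tax: $2,447.28 × 0.02 = $48.95
State income tax: $2,447.28 × 0.0862 = $210.96
OASDI: $2,621.99 × 0.06 = $157.32
State unemployment insurance (employee share): $2,621.99 × 0.007 = $18.35
Health insurance premium: $66.46
Total deductions = $174.71 + $48.95 + $210.96 + $157.32 + $18.35 + $66.46 = $676.75
Net pay = $2,621.99 − $676.75 = $1,945.24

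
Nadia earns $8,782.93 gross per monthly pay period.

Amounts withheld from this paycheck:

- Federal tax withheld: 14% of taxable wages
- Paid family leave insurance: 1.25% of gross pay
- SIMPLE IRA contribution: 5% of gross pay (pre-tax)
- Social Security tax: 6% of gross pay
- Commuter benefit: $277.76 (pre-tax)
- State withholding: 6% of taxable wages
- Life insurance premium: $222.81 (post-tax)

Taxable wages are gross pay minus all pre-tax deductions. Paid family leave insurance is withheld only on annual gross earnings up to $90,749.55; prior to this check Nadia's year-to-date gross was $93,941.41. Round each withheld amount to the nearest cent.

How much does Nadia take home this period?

SIMPLE IRA contribution: $8,782.93 × 0.05 = $439.15
Commuter benefit: $277.76
Pre-tax total = $439.15 + $277.76 = $716.91
Taxable wages = $8,782.93 − $716.91 = $8,066.02
State withholding: $8,066.02 × 0.06 = $483.96
Federal tax withheld: $8,066.02 × 0.14 = $1,129.24
Paid family leave insurance: annual cap $90,749.55 already reached (YTD $93,941.41), so $0.00
Social Security tax: $8,782.93 × 0.06 = $526.98
Life insurance premium: $222.81
Total deductions = $439.15 + $277.76 + $483.96 + $1,129.24 + $0.00 + $526.98 + $222.81 = $3,079.90
Net pay = $8,782.93 − $3,079.90 = $5,703.03

$5,703.03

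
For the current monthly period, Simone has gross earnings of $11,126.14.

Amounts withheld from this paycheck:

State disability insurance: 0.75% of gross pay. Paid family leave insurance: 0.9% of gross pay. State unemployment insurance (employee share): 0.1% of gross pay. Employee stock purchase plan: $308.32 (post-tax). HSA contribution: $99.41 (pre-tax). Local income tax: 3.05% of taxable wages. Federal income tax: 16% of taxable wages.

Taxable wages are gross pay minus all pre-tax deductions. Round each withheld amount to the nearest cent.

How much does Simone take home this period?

$8,423.09

HSA contribution: $99.41
Taxable wages = $11,126.14 − $99.41 = $11,026.73
Local income tax: $11,026.73 × 0.0305 = $336.32
Federal income tax: $11,026.73 × 0.16 = $1,764.28
Paid family leave insurance: $11,126.14 × 0.009 = $100.14
State unemployment insurance (employee share): $11,126.14 × 0.001 = $11.13
State disability insurance: $11,126.14 × 0.0075 = $83.45
Employee stock purchase plan: $308.32
Total deductions = $99.41 + $336.32 + $1,764.28 + $100.14 + $11.13 + $83.45 + $308.32 = $2,703.05
Net pay = $11,126.14 − $2,703.05 = $8,423.09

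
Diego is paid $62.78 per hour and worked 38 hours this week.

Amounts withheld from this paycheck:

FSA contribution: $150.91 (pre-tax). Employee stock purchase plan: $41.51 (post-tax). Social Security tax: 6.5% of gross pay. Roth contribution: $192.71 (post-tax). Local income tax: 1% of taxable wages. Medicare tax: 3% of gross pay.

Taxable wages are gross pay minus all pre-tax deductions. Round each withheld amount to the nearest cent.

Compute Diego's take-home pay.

Gross pay: 38 × $62.78 = $2,385.64
FSA contribution: $150.91
Taxable wages = $2,385.64 − $150.91 = $2,234.73
Local income tax: $2,234.73 × 0.01 = $22.35
Medicare tax: $2,385.64 × 0.03 = $71.57
Social Security tax: $2,385.64 × 0.065 = $155.07
Roth contribution: $192.71
Employee stock purchase plan: $41.51
Total deductions = $150.91 + $22.35 + $71.57 + $155.07 + $192.71 + $41.51 = $634.12
Net pay = $2,385.64 − $634.12 = $1,751.52

$1,751.52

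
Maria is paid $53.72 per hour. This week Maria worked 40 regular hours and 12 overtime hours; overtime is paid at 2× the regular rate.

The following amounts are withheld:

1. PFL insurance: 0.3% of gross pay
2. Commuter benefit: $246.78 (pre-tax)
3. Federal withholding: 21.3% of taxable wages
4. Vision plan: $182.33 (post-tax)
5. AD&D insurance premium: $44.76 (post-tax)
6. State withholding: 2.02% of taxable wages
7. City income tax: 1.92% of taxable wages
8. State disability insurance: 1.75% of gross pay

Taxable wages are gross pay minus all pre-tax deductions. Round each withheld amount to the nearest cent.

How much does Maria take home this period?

$2,088.25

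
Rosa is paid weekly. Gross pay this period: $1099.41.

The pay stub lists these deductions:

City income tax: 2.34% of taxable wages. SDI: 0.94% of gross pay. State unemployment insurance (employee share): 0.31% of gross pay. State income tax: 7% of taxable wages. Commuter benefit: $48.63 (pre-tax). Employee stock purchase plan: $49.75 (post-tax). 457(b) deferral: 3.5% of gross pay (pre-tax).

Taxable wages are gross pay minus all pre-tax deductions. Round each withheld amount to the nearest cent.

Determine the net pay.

Commuter benefit: $48.63
457(b) deferral: $1099.41 × 0.035 = $38.48
Pre-tax total = $48.63 + $38.48 = $87.11
Taxable wages = $1099.41 − $87.11 = $1012.30
State income tax: $1012.30 × 0.07 = $70.86
City income tax: $1012.30 × 0.0234 = $23.69
SDI: $1099.41 × 0.0094 = $10.33
State unemployment insurance (employee share): $1099.41 × 0.0031 = $3.41
Employee stock purchase plan: $49.75
Total deductions = $48.63 + $38.48 + $70.86 + $23.69 + $10.33 + $3.41 + $49.75 = $245.15
Net pay = $1099.41 − $245.15 = $854.26

$854.26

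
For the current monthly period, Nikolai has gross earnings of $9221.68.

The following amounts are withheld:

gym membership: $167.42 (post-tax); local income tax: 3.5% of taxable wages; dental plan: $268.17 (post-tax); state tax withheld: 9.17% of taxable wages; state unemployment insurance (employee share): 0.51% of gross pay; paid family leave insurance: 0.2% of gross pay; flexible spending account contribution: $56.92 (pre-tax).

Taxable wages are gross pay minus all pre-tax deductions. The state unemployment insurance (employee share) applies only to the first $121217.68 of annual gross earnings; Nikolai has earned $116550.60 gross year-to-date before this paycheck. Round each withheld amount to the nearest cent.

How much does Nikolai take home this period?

Flexible spending account contribution: $56.92
Taxable wages = $9221.68 − $56.92 = $9164.76
State tax withheld: $9164.76 × 0.0917 = $840.41
Local income tax: $9164.76 × 0.035 = $320.77
Paid family leave insurance: $9221.68 × 0.002 = $18.44
State unemployment insurance (employee share): only $121217.68 − $116550.60 = $4667.08 of this check is subject → $4667.08 × 0.0051 = $23.80
Gym membership: $167.42
Dental plan: $268.17
Total deductions = $56.92 + $840.41 + $320.77 + $18.44 + $23.80 + $167.42 + $268.17 = $1695.93
Net pay = $9221.68 − $1695.93 = $7525.75

$7525.75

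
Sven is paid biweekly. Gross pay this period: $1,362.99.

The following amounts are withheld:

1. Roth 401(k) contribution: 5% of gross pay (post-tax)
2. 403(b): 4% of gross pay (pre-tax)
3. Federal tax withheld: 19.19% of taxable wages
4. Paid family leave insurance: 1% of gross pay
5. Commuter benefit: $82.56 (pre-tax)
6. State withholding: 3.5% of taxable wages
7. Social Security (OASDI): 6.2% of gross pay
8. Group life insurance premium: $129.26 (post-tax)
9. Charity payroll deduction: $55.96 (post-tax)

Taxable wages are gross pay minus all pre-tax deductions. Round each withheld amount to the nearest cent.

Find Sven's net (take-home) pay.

403(b): $1,362.99 × 0.04 = $54.52
Commuter benefit: $82.56
Pre-tax total = $54.52 + $82.56 = $137.08
Taxable wages = $1,362.99 − $137.08 = $1,225.91
State withholding: $1,225.91 × 0.035 = $42.91
Federal tax withheld: $1,225.91 × 0.1919 = $235.25
Social Security (OASDI): $1,362.99 × 0.062 = $84.51
Paid family leave insurance: $1,362.99 × 0.01 = $13.63
Charity payroll deduction: $55.96
Group life insurance premium: $129.26
Roth 401(k) contribution: $1,362.99 × 0.05 = $68.15
Total deductions = $54.52 + $82.56 + $42.91 + $235.25 + $84.51 + $13.63 + $55.96 + $129.26 + $68.15 = $766.75
Net pay = $1,362.99 − $766.75 = $596.24

$596.24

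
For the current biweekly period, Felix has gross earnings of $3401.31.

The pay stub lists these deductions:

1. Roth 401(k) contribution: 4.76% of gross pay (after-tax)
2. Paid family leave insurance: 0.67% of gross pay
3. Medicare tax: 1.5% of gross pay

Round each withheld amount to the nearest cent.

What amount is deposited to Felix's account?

$3165.60

Medicare tax: $3401.31 × 0.015 = $51.02
Paid family leave insurance: $3401.31 × 0.0067 = $22.79
Roth 401(k) contribution: $3401.31 × 0.0476 = $161.90
Total deductions = $51.02 + $22.79 + $161.90 = $235.71
Net pay = $3401.31 − $235.71 = $3165.60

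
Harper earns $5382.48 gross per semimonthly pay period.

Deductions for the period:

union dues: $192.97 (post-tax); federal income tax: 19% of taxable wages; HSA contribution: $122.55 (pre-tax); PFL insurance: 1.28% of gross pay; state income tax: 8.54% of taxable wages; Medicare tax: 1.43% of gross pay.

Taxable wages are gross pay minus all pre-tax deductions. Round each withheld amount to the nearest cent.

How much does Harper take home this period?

HSA contribution: $122.55
Taxable wages = $5382.48 − $122.55 = $5259.93
Federal income tax: $5259.93 × 0.19 = $999.39
State income tax: $5259.93 × 0.0854 = $449.20
Medicare tax: $5382.48 × 0.0143 = $76.97
PFL insurance: $5382.48 × 0.0128 = $68.90
Union dues: $192.97
Total deductions = $122.55 + $999.39 + $449.20 + $76.97 + $68.90 + $192.97 = $1909.98
Net pay = $5382.48 − $1909.98 = $3472.50

$3472.50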